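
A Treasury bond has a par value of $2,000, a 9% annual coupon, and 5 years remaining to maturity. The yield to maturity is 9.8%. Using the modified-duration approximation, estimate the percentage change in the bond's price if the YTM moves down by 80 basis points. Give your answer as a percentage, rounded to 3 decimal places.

+3.080%

Periodic yield y = 0.098. Modified duration first:
  t   CF        PV=CF/(1+0.098)^t    t·PV
  1       180.00       163.9344       163.9344
  2       180.00       149.3028       298.6055
  3       180.00       135.9770       407.9310
  4       180.00       123.8406       495.3625
  5     2,180.00     1,365.9814     6,829.9071
  Σ                  1,939.0362     8,195.7406
P = 1,939.0362; D_Mac = 4.22671 yrs; D_mod = 4.22671/(1+0.098) = 3.84946 yrs.
ΔP/P ≈ -D_mod · Δy = -3.84946 × (-0.008) = +0.030796 = +3.0796%.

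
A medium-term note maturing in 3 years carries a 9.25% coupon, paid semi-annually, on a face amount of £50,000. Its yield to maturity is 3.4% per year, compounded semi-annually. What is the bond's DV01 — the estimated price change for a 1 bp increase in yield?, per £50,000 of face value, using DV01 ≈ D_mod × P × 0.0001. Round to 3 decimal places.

Periodic yield y = 0.017.
  t   CF        PV=CF/(1+0.017)^t    t·PV
  1     2,312.50     2,273.8446     2,273.8446
  2     2,312.50     2,235.8354     4,471.6709
  3     2,312.50     2,198.4616     6,595.3848
  4     2,312.50     2,161.7125     8,646.8499
  5     2,312.50     2,125.5777    10,627.8883
  6    52,312.50    47,280.2493   283,681.4958
  Σ                 58,275.6811   316,297.1343
P = 58,275.6811; D_Mac = 5.42760 half-year periods = 2.71380 yrs; D_mod = 2.66844 yrs.
DV01 ≈ 2.66844 × 58,275.6811 × 0.0001 = 15.550498.

£15.550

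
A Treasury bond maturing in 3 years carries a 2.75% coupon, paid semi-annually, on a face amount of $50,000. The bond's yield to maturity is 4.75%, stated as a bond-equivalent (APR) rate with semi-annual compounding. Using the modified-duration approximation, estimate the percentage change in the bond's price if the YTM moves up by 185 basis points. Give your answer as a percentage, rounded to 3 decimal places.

-5.234%

Periodic yield y = 0.02375. Modified duration first:
  t   CF        PV=CF/(1+0.02375)^t    t·PV
  1       687.50       671.5507       671.5507
  2       687.50       655.9714     1,311.9427
  3       687.50       640.7535     1,922.2604
  4       687.50       625.8886     2,503.5544
  5       687.50       611.3686     3,056.8430
  6    50,687.50    44,028.8541   264,173.1248
  Σ                 47,234.3868   273,639.2760
P = 47,234.3868; D_Mac = 5.79322 half-year periods = 2.89661 yrs; D_mod = 2.89661/(1+0.02375) = 2.82941 yrs.
ΔP/P ≈ -D_mod · Δy = -2.82941 × (+0.0185) = -0.052344 = -5.2344%.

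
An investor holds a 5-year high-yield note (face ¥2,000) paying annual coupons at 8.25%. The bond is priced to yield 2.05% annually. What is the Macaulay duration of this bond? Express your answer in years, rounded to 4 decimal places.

4.3866 years

Periodic yield y = 0.0205. Discount each cash flow and weight by its year:
  t   CF        PV=CF/(1+0.0205)^t    t·PV
  1       165.00       161.6854       161.6854
  2       165.00       158.4375       316.8750
  3       165.00       155.2548       465.7643
  4       165.00       152.1360       608.5439
  5     2,165.00     1,956.1081     9,780.5406
  Σ                  2,583.6218    11,333.4092
Price P = Σ PV = 2,583.6218.
Macaulay duration = Σ(t·PV) / P = 11,333.4092 / 2,583.6218 = 4.38664 years.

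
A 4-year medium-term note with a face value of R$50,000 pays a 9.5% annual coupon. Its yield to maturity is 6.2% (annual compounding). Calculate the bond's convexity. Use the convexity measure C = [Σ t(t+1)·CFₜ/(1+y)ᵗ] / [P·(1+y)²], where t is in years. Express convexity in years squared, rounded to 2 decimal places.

With y = 0.062:
  t   CF        PV=CF/(1+0.062)^t    t·PV        t(t+1)·PV
  1     4,750.00     4,472.6930     4,472.6930       8,945.3861
  2     4,750.00     4,211.5754     8,423.1507      25,269.4522
  3     4,750.00     3,965.7018    11,897.1055      47,588.4221
  4    54,750.00    43,041.3670   172,165.4682     860,827.3408
  Σ                 55,691.3373   196,958.4174     942,630.6012
P = 55,691.3373.
Convexity = Σ t(t+1)·PV / [P·(1+y)²] = 942,630.6012 / (55,691.3373 × 1.127844) = 15.00738.

15.01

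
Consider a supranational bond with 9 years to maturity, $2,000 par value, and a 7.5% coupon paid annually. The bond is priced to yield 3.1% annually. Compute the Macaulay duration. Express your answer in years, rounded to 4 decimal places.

Periodic yield y = 0.031. Discount each cash flow and weight by its year:
  t   CF        PV=CF/(1+0.031)^t    t·PV
  1       150.00       145.4898       145.4898
  2       150.00       141.1152       282.2305
  3       150.00       136.8722       410.6166
  4       150.00       132.7567       531.0270
  5       150.00       128.7650       643.8251
  6       150.00       124.8933       749.3600
  7       150.00       121.1381       847.9664
  8       150.00       117.4957       939.9655
  9     2,150.00     1,633.4674    14,701.2066
  Σ                  2,681.9935    19,251.6876
Price P = Σ PV = 2,681.9935.
Macaulay duration = Σ(t·PV) / P = 19,251.6876 / 2,681.9935 = 7.17813 years.

7.1781 years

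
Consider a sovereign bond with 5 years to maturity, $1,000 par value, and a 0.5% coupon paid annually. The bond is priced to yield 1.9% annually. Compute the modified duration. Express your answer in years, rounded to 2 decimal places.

4.86 years

Periodic yield y = 0.019. First find Macaulay duration:
  t   CF        PV=CF/(1+0.019)^t    t·PV
  1         5.00         4.9068         4.9068
  2         5.00         4.8153         9.6306
  3         5.00         4.7255        14.1765
  4         5.00         4.6374        18.5495
  5     1,005.00       914.7347     4,573.6734
  Σ                    933.8196     4,620.9367
P = 933.8196; Macaulay duration = 4,620.9367 / 933.8196 = 4.94843 years.
Modified duration = D_Mac / (1 + y) = 4.94843 / 1.019 = 4.85616 years.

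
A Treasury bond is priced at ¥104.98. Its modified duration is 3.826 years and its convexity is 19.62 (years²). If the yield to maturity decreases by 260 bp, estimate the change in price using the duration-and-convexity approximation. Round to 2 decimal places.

Duration effect: -D_mod·Δy = -3.826 × (-0.026) = +0.099476
Convexity effect: ½·C·(Δy)² = 0.5 × 19.62 × (-0.026)² = +0.00663156
ΔP/P ≈ +0.099476 + 0.00663156 = +0.10610756
ΔP ≈ 104.98 × (+0.10610756) = +11.1391716488.

+¥11.14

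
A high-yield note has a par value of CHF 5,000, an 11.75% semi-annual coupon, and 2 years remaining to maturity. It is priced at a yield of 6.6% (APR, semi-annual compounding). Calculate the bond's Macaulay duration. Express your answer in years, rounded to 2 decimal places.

Periodic yield y = 0.033. Discount each cash flow and weight by its period:
  t   CF        PV=CF/(1+0.033)^t    t·PV
  1       293.75       284.3659       284.3659
  2       293.75       275.2816       550.5633
  3       293.75       266.4875       799.4626
  4     5,293.75     4,649.0278    18,596.1111
  Σ                  5,475.1629    20,230.5029
Price P = Σ PV = 5,475.1629.
Macaulay duration = Σ(t·PV) / P = 20,230.5029 / 5,475.1629 = 3.69496 half-year periods.
In years: 3.69496 / 2 = 1.84748 years.

1.85 years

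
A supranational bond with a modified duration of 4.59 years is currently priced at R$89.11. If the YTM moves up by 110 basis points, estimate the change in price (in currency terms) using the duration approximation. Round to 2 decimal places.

Duration approximation: ΔP/P ≈ -D_mod · Δy = -4.59 × (+0.011) = -0.050490.
ΔP ≈ 89.11 × (-0.050490) = -4.4991639.

-R$4.50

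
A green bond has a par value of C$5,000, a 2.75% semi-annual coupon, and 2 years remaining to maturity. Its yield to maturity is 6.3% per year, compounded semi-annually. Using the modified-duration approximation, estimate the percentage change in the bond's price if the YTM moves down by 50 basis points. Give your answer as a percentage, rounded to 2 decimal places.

+0.95%

Periodic yield y = 0.0315. Modified duration first:
  t   CF        PV=CF/(1+0.0315)^t    t·PV
  1        68.75        66.6505        66.6505
  2        68.75        64.6151       129.2303
  3        68.75        62.6419       187.9257
  4     5,068.75     4,477.3799    17,909.5195
  Σ                  4,671.2874    18,293.3260
P = 4,671.2874; D_Mac = 3.91612 half-year periods = 1.95806 yrs; D_mod = 1.95806/(1+0.0315) = 1.89827 yrs.
ΔP/P ≈ -D_mod · Δy = -1.89827 × (-0.005) = +0.009491 = +0.9491%.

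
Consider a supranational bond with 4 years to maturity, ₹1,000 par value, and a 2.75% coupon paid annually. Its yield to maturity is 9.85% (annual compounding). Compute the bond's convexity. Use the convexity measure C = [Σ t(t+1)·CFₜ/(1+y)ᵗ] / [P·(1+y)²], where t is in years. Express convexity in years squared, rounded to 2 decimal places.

15.57

With y = 0.0985:
  t   CF        PV=CF/(1+0.0985)^t    t·PV        t(t+1)·PV
  1        27.50        25.0341        25.0341          50.0683
  2        27.50        22.7894        45.5788         136.7363
  3        27.50        20.7459        62.2377         248.9509
  4     1,027.50       705.6374     2,822.5496      14,112.7478
  Σ                    774.2068     2,955.4002      14,548.5033
P = 774.2068.
Convexity = Σ t(t+1)·PV / [P·(1+y)²] = 14,548.5033 / (774.2068 × 1.206702) = 15.57260.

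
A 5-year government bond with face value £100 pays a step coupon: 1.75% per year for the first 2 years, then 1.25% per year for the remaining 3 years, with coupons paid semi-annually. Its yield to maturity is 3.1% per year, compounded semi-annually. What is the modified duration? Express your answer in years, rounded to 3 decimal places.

4.743 years

Periodic yield y = 0.0155. First find Macaulay duration:
  t   CF        PV=CF/(1+0.0155)^t    t·PV
  1        0.875         0.8616         0.8616
  2        0.875         0.8485         1.6970
  3        0.875         0.8355         2.5066
  4        0.875         0.8228         3.2912
  5        0.625         0.5787         2.8937
  6        0.625         0.5699         3.4194
  7        0.625         0.5612         3.9284
  8        0.625         0.5526         4.4211
  9        0.625         0.5442         4.8978
  10     100.625        86.2793       862.7930
  Σ                     92.4545       890.7099
P = 92.4545; Macaulay duration = 890.7099 / 92.4545 = 9.63404 half-year periods = 4.81702 years.
Modified duration = D_Mac / (1 + y) = 4.81702 / 1.0155 = 4.74350 years.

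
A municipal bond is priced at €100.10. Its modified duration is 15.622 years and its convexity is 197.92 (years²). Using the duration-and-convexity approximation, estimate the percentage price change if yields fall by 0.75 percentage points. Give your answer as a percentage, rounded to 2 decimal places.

Duration effect: -D_mod·Δy = -15.622 × (-0.0075) = +0.117165
Convexity effect: ½·C·(Δy)² = 0.5 × 197.92 × (-0.0075)² = +0.0055665
ΔP/P ≈ +0.117165 + 0.0055665 = +0.1227315
= +12.27315%.

+12.27%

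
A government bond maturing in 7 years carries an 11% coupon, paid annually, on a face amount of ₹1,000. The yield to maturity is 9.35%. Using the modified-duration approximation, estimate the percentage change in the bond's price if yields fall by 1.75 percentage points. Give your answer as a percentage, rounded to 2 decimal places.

Periodic yield y = 0.0935. Modified duration first:
  t   CF        PV=CF/(1+0.0935)^t    t·PV
  1       110.00       100.5944       100.5944
  2       110.00        91.9931       183.9861
  3       110.00        84.1272       252.3815
  4       110.00        76.9339       307.7354
  5       110.00        70.3556       351.7781
  6       110.00        64.3398       386.0390
  7     1,110.00       593.7334     4,156.1337
  Σ                  1,082.0774     5,738.6483
P = 1,082.0774; D_Mac = 5.30336 yrs; D_mod = 5.30336/(1+0.0935) = 4.84990 yrs.
ΔP/P ≈ -D_mod · Δy = -4.84990 × (-0.0175) = +0.084873 = +8.4873%.

+8.49%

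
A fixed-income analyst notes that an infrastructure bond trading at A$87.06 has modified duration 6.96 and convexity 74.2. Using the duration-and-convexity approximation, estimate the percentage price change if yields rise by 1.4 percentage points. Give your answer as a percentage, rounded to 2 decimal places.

Duration effect: -D_mod·Δy = -6.96 × (+0.014) = -0.097440
Convexity effect: ½·C·(Δy)² = 0.5 × 74.2 × (0.014)² = +0.0072716
ΔP/P ≈ -0.097440 + 0.0072716 = -0.0901684
= -9.01684%.

-9.02%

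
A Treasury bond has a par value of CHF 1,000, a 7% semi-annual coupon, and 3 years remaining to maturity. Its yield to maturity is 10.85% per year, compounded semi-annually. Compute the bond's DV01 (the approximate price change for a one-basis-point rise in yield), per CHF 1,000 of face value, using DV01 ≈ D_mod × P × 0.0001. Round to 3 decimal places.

Periodic yield y = 0.05425.
  t   CF        PV=CF/(1+0.05425)^t    t·PV
  1        35.00        33.1990        33.1990
  2        35.00        31.4906        62.9812
  3        35.00        29.8701        89.6104
  4        35.00        28.3331       113.3323
  5        35.00        26.8751       134.3755
  6     1,035.00       753.8392     4,523.0349
  Σ                    903.6070     4,956.5332
P = 903.6070; D_Mac = 5.48528 half-year periods = 2.74264 yrs; D_mod = 2.60151 yrs.
DV01 ≈ 2.60151 × 903.6070 × 0.0001 = 0.235074.

CHF 0.235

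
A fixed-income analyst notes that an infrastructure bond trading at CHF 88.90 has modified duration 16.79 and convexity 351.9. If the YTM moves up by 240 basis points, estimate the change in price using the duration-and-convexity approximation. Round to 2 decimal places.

-CHF 26.81

Duration effect: -D_mod·Δy = -16.79 × (+0.024) = -0.402960
Convexity effect: ½·C·(Δy)² = 0.5 × 351.9 × (0.024)² = +0.1013472
ΔP/P ≈ -0.402960 + 0.1013472 = -0.3016128
ΔP ≈ 88.90 × (-0.3016128) = -26.81337792.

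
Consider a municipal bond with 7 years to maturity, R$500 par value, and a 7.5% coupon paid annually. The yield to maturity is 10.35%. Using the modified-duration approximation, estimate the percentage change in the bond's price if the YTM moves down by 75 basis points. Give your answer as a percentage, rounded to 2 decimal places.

+3.79%

Periodic yield y = 0.1035. Modified duration first:
  t   CF        PV=CF/(1+0.1035)^t    t·PV
  1        37.50        33.9828        33.9828
  2        37.50        30.7955        61.5909
  3        37.50        27.9071        83.7212
  4        37.50        25.2896       101.1584
  5        37.50        22.9176       114.5881
  6        37.50        20.7681       124.6087
  7       537.50       269.7566     1,888.2963
  Σ                    431.4173     2,407.9465
P = 431.4173; D_Mac = 5.58148 yrs; D_mod = 5.58148/(1+0.1035) = 5.05798 yrs.
ΔP/P ≈ -D_mod · Δy = -5.05798 × (-0.0075) = +0.037935 = +3.7935%.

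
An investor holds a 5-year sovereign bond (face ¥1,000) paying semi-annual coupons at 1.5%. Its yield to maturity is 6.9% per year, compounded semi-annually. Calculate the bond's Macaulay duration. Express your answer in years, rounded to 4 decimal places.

Periodic yield y = 0.0345. Discount each cash flow and weight by its period:
  t   CF        PV=CF/(1+0.0345)^t    t·PV
  1         7.50         7.2499         7.2499
  2         7.50         7.0081        14.0162
  3         7.50         6.7744        20.3232
  4         7.50         6.5485        26.1938
  5         7.50         6.3301        31.6504
  6         7.50         6.1190        36.7138
  7         7.50         5.9149        41.4043
  8         7.50         5.7176        45.7412
  9         7.50         5.5270        49.7427
  10    1,007.50       717.6953     7,176.9530
  Σ                    774.8847     7,449.9885
Price P = Σ PV = 774.8847.
Macaulay duration = Σ(t·PV) / P = 7,449.9885 / 774.8847 = 9.61432 half-year periods.
In years: 9.61432 / 2 = 4.80716 years.

4.8072 years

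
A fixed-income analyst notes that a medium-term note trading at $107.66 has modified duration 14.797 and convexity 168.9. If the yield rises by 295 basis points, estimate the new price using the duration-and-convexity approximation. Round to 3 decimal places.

$68.577

Duration effect: -D_mod·Δy = -14.797 × (+0.0295) = -0.4365115
Convexity effect: ½·C·(Δy)² = 0.5 × 168.9 × (0.0295)² = +0.0734926125
ΔP/P ≈ -0.4365115 + 0.0734926125 = -0.3630188875
New price ≈ 107.66 × (1 - 0.3630188875) = 68.57738657175.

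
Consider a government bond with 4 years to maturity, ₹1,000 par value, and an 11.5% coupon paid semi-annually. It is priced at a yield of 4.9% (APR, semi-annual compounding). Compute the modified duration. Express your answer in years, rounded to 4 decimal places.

3.3132 years

Periodic yield y = 0.0245. First find Macaulay duration:
  t   CF        PV=CF/(1+0.0245)^t    t·PV
  1        57.50        56.1249        56.1249
  2        57.50        54.7828       109.5655
  3        57.50        53.4727       160.4180
  4        57.50        52.1939       208.7757
  5        57.50        50.9458       254.7288
  6        57.50        49.7274       298.3646
  7        57.50        48.5382       339.7677
  8     1,057.50       871.3340     6,970.6722
  Σ                  1,237.1198     8,398.4176
P = 1,237.1198; Macaulay duration = 8,398.4176 / 1,237.1198 = 6.78869 half-year periods = 3.39434 years.
Modified duration = D_Mac / (1 + y) = 3.39434 / 1.0245 = 3.31317 years.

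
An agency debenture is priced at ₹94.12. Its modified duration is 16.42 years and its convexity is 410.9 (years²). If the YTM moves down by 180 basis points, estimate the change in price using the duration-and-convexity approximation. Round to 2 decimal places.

+₹34.08

Duration effect: -D_mod·Δy = -16.42 × (-0.018) = +0.295560
Convexity effect: ½·C·(Δy)² = 0.5 × 410.9 × (-0.018)² = +0.0665658
ΔP/P ≈ +0.295560 + 0.0665658 = +0.3621258
ΔP ≈ 94.12 × (+0.3621258) = +34.083280296.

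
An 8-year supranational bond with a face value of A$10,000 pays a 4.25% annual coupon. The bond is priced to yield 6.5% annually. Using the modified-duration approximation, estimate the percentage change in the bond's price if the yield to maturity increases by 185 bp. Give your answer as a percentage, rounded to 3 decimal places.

Periodic yield y = 0.065. Modified duration first:
  t   CF        PV=CF/(1+0.065)^t    t·PV
  1       425.00       399.0610       399.0610
  2       425.00       374.7052       749.4104
  3       425.00       351.8359     1,055.5076
  4       425.00       330.3623     1,321.4493
  5       425.00       310.1994     1,550.9968
  6       425.00       291.2670     1,747.6020
  7       425.00       273.4901     1,914.4310
  8    10,425.00     6,299.1101    50,392.8810
  Σ                  8,630.0310    59,131.3391
P = 8,630.0310; D_Mac = 6.85181 yrs; D_mod = 6.85181/(1+0.065) = 6.43363 yrs.
ΔP/P ≈ -D_mod · Δy = -6.43363 × (+0.0185) = -0.119022 = -11.9022%.

-11.902%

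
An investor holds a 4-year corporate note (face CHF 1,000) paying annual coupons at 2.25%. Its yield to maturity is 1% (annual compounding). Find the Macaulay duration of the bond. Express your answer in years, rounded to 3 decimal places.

3.873 years

Periodic yield y = 0.01. Discount each cash flow and weight by its year:
  t   CF        PV=CF/(1+0.01)^t    t·PV
  1        22.50        22.2772        22.2772
  2        22.50        22.0567        44.1133
  3        22.50        21.8383        65.5148
  4     1,022.50       982.6024     3,930.4096
  Σ                  1,048.7746     4,062.3150
Price P = Σ PV = 1,048.7746.
Macaulay duration = Σ(t·PV) / P = 4,062.3150 / 1,048.7746 = 3.87339 years.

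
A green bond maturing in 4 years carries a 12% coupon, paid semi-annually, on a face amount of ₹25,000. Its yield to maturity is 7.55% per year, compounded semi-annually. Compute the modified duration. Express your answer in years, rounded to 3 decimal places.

3.224 years

Periodic yield y = 0.03775. First find Macaulay duration:
  t   CF        PV=CF/(1+0.03775)^t    t·PV
  1     1,500.00     1,445.4348     1,445.4348
  2     1,500.00     1,392.8546     2,785.7091
  3     1,500.00     1,342.1870     4,026.5610
  4     1,500.00     1,293.3626     5,173.4503
  5     1,500.00     1,246.3142     6,231.5711
  6     1,500.00     1,200.9773     7,205.8639
  7     1,500.00     1,157.2896     8,101.0275
  8    26,500.00    19,701.7107   157,613.6856
  Σ                 28,780.1309   192,583.3034
P = 28,780.1309; Macaulay duration = 192,583.3034 / 28,780.1309 = 6.69154 half-year periods = 3.34577 years.
Modified duration = D_Mac / (1 + y) = 3.34577 / 1.03775 = 3.22406 years.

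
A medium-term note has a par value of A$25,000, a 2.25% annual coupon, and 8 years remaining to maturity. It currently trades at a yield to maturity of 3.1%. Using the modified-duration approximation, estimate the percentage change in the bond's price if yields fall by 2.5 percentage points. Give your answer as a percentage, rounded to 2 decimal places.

+17.91%

Periodic yield y = 0.031. Modified duration first:
  t   CF        PV=CF/(1+0.031)^t    t·PV
  1       562.50       545.5868       545.5868
  2       562.50       529.1822     1,058.3643
  3       562.50       513.2708     1,539.8123
  4       562.50       497.8378     1,991.3512
  5       562.50       482.8689     2,414.3443
  6       562.50       468.3500     2,810.1001
  7       562.50       454.2677     3,179.8740
  8    25,562.50    20,023.2239   160,185.7910
  Σ                 23,514.5880   173,725.2240
P = 23,514.5880; D_Mac = 7.38798 yrs; D_mod = 7.38798/(1+0.031) = 7.16584 yrs.
ΔP/P ≈ -D_mod · Δy = -7.16584 × (-0.025) = +0.179146 = +17.9146%.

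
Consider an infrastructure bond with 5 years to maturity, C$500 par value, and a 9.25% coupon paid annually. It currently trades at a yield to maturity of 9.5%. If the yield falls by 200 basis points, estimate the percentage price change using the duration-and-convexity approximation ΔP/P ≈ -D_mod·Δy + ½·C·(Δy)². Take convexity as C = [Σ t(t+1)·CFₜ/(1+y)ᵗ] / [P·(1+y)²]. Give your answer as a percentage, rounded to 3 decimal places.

+8.101%

With y = 0.095:
  t   CF        PV=CF/(1+0.095)^t    t·PV        t(t+1)·PV
  1        46.25        42.2374        42.2374          84.4749
  2        46.25        38.5730        77.1460         231.4380
  3        46.25        35.2265       105.6795         422.7179
  4        46.25        32.1703       128.6812         643.4062
  5       546.25       346.9931     1,734.9656      10,409.7934
  Σ                    495.2004     2,088.7097      11,791.8304
P = 495.2004; D_Mac = 4.21791 yrs; D_mod = 3.85197 yrs; C = 19.85967.
Duration effect: -3.85197 × (-0.02) = +0.077039
Convexity effect: 0.5 × 19.85967 × (-0.02)² = +0.0039719
ΔP/P ≈ +0.077039 + 0.0039719 = +0.081011 = +8.1011%.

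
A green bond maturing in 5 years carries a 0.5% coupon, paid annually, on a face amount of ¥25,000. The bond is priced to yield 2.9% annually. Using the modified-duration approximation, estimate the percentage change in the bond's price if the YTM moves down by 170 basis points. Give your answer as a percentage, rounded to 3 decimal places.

+8.173%

Periodic yield y = 0.029. Modified duration first:
  t   CF        PV=CF/(1+0.029)^t    t·PV
  1       125.00       121.4772       121.4772
  2       125.00       118.0536       236.1072
  3       125.00       114.7265       344.1796
  4       125.00       111.4932       445.9729
  5    25,125.00    21,778.5618   108,892.8090
  Σ                 22,244.3123   110,040.5459
P = 22,244.3123; D_Mac = 4.94691 yrs; D_mod = 4.94691/(1+0.029) = 4.80749 yrs.
ΔP/P ≈ -D_mod · Δy = -4.80749 × (-0.017) = +0.081727 = +8.1727%.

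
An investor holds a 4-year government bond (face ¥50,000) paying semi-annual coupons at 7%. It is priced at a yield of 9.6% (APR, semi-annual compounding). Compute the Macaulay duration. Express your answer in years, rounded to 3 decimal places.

3.533 years

Periodic yield y = 0.048. Discount each cash flow and weight by its period:
  t   CF        PV=CF/(1+0.048)^t    t·PV
  1     1,750.00     1,669.8473     1,669.8473
  2     1,750.00     1,593.3658     3,186.7315
  3     1,750.00     1,520.3872     4,561.1616
  4     1,750.00     1,450.7511     5,803.0045
  5     1,750.00     1,384.3045     6,921.5226
  6     1,750.00     1,320.9013     7,925.4075
  7     1,750.00     1,260.4020     8,822.8137
  8    51,750.00    35,564.7772   284,518.2180
  Σ                 45,764.7364   323,408.7068
Price P = Σ PV = 45,764.7364.
Macaulay duration = Σ(t·PV) / P = 323,408.7068 / 45,764.7364 = 7.06677 half-year periods.
In years: 7.06677 / 2 = 3.53338 years.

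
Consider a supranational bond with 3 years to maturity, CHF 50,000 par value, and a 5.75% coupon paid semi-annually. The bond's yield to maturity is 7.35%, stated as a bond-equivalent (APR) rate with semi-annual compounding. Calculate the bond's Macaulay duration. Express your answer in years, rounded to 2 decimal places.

2.79 years

Periodic yield y = 0.03675. Discount each cash flow and weight by its period:
  t   CF        PV=CF/(1+0.03675)^t    t·PV
  1     1,437.50     1,386.5445     1,386.5445
  2     1,437.50     1,337.3952     2,674.7904
  3     1,437.50     1,289.9882     3,869.9645
  4     1,437.50     1,244.2615     4,977.0462
  5     1,437.50     1,200.1558     6,000.7791
  6    51,437.50    41,422.4315   248,534.5890
  Σ                 47,880.7767   267,443.7136
Price P = Σ PV = 47,880.7767.
Macaulay duration = Σ(t·PV) / P = 267,443.7136 / 47,880.7767 = 5.58562 half-year periods.
In years: 5.58562 / 2 = 2.79281 years.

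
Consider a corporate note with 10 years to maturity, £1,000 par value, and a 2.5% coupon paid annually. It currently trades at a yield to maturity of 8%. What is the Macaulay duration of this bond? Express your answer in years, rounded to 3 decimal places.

Periodic yield y = 0.08. Discount each cash flow and weight by its year:
  t   CF        PV=CF/(1+0.08)^t    t·PV
  1        25.00        23.1481        23.1481
  2        25.00        21.4335        42.8669
  3        25.00        19.8458        59.5374
  4        25.00        18.3757        73.5030
  5        25.00        17.0146        85.0729
  6        25.00        15.7542        94.5254
  7        25.00        14.5873       102.1108
  8        25.00        13.5067       108.0538
  9        25.00        12.5062       112.5560
  10    1,025.00       474.7733     4,747.7333
  Σ                    630.9455     5,449.1077
Price P = Σ PV = 630.9455.
Macaulay duration = Σ(t·PV) / P = 5,449.1077 / 630.9455 = 8.63642 years.

8.636 years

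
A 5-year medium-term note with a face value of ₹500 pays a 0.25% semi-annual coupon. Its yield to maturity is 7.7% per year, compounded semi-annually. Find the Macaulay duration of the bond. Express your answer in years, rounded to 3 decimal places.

Periodic yield y = 0.0385. Discount each cash flow and weight by its period:
  t   CF        PV=CF/(1+0.0385)^t    t·PV
  1        0.625         0.6018         0.6018
  2        0.625         0.5795         1.1590
  3        0.625         0.5580         1.6741
  4        0.625         0.5373         2.1494
  5        0.625         0.5174         2.5871
  6        0.625         0.4982         2.9895
  7        0.625         0.4798         3.3584
  8        0.625         0.4620         3.6959
  9        0.625         0.4449         4.0037
  10     500.625       343.1212     3,431.2118
  Σ                    347.8002     3,453.4307
Price P = Σ PV = 347.8002.
Macaulay duration = Σ(t·PV) / P = 3,453.4307 / 347.8002 = 9.92935 half-year periods.
In years: 9.92935 / 2 = 4.96468 years.

4.965 years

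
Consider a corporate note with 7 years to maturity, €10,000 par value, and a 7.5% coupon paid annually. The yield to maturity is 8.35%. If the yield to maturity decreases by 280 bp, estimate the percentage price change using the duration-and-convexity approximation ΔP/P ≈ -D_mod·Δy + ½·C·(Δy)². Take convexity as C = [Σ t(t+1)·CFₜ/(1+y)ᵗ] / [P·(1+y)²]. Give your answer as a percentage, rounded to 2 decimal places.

With y = 0.0835:
  t   CF        PV=CF/(1+0.0835)^t    t·PV        t(t+1)·PV
  1       750.00       692.2012       692.2012       1,384.4024
  2       750.00       638.8567     1,277.7133       3,833.1400
  3       750.00       589.6231     1,768.8694       7,075.4776
  4       750.00       544.1838     2,176.7352      10,883.6758
  5       750.00       502.2462     2,511.2311      15,067.3869
  6       750.00       463.5406     2,781.2435      19,468.7048
  7    10,750.00     6,132.0552    42,924.3863     343,395.0904
  Σ                  9,562.7068    54,132.3801     401,107.8779
P = 9,562.7068; D_Mac = 5.66078 yrs; D_mod = 5.22453 yrs; C = 35.72914.
Duration effect: -5.22453 × (-0.028) = +0.146287
Convexity effect: 0.5 × 35.72914 × (-0.028)² = +0.0140058
ΔP/P ≈ +0.146287 + 0.0140058 = +0.160293 = +16.0293%.

+16.03%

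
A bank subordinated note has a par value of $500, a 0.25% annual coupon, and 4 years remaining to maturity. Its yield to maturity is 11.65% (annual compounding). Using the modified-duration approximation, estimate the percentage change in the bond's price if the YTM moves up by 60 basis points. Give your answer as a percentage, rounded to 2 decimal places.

Periodic yield y = 0.1165. Modified duration first:
  t   CF        PV=CF/(1+0.1165)^t    t·PV
  1         1.25         1.1196         1.1196
  2         1.25         1.0027         2.0055
  3         1.25         0.8981         2.6944
  4       501.25       322.5667     1,290.2666
  Σ                    325.5871     1,296.0861
P = 325.5871; D_Mac = 3.98077 yrs; D_mod = 3.98077/(1+0.1165) = 3.56540 yrs.
ΔP/P ≈ -D_mod · Δy = -3.56540 × (+0.006) = -0.021392 = -2.1392%.

-2.14%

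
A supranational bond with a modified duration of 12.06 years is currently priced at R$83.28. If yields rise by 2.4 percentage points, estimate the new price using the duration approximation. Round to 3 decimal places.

R$59.175

Duration approximation: ΔP/P ≈ -D_mod · Δy = -12.06 × (+0.024) = -0.289440.
New price ≈ 83.28 × (1 - 0.289440) = 59.1754368.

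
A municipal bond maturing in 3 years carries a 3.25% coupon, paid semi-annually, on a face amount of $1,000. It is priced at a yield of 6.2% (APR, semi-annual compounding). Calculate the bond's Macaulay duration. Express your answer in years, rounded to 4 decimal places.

2.8766 years

Periodic yield y = 0.031. Discount each cash flow and weight by its period:
  t   CF        PV=CF/(1+0.031)^t    t·PV
  1        16.25        15.7614        15.7614
  2        16.25        15.2875        30.5750
  3        16.25        14.8278        44.4835
  4        16.25        14.3820        57.5279
  5        16.25        13.9495        69.7477
  6     1,016.25       846.1524     5,076.9141
  Σ                    920.3606     5,295.0096
Price P = Σ PV = 920.3606.
Macaulay duration = Σ(t·PV) / P = 5,295.0096 / 920.3606 = 5.75319 half-year periods.
In years: 5.75319 / 2 = 2.87660 years.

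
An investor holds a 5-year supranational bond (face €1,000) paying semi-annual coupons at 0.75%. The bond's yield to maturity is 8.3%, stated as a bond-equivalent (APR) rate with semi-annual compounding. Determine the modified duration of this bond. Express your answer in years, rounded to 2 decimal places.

4.70 years

Periodic yield y = 0.0415. First find Macaulay duration:
  t   CF        PV=CF/(1+0.0415)^t    t·PV
  1         3.75         3.6006         3.6006
  2         3.75         3.4571         6.9142
  3         3.75         3.3194         9.9581
  4         3.75         3.1871        12.7484
  5         3.75         3.0601        15.3005
  6         3.75         2.9382        17.6290
  7         3.75         2.8211        19.7476
  8         3.75         2.7087        21.6694
  9         3.75         2.6007        23.4067
  10    1,003.75       668.3944     6,683.9442
  Σ                    696.0873     6,814.9186
P = 696.0873; Macaulay duration = 6,814.9186 / 696.0873 = 9.79032 half-year periods = 4.89516 years.
Modified duration = D_Mac / (1 + y) = 4.89516 / 1.0415 = 4.70011 years.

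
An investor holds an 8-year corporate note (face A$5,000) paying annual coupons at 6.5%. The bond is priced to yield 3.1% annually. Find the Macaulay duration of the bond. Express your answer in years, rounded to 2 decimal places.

Periodic yield y = 0.031. Discount each cash flow and weight by its year:
  t   CF        PV=CF/(1+0.031)^t    t·PV
  1       325.00       315.2279       315.2279
  2       325.00       305.7497       611.4994
  3       325.00       296.5564       889.6693
  4       325.00       287.6396     1,150.5585
  5       325.00       278.9909     1,394.9545
  6       325.00       270.6022     1,623.6134
  7       325.00       262.4658     1,837.2605
  8     5,325.00     4,171.0970    33,368.7760
  Σ                  6,188.3296    41,191.5595
Price P = Σ PV = 6,188.3296.
Macaulay duration = Σ(t·PV) / P = 41,191.5595 / 6,188.3296 = 6.65633 years.

6.66 years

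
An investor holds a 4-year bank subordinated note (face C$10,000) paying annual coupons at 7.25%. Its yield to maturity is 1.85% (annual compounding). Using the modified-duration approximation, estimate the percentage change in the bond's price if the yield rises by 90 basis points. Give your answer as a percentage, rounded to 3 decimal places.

Periodic yield y = 0.0185. Modified duration first:
  t   CF        PV=CF/(1+0.0185)^t    t·PV
  1       725.00       711.8311       711.8311
  2       725.00       698.9014     1,397.8029
  3       725.00       686.2066     2,058.6199
  4    10,725.00     9,966.7409    39,866.9635
  Σ                 12,063.6801    44,035.2174
P = 12,063.6801; D_Mac = 3.65023 yrs; D_mod = 3.65023/(1+0.0185) = 3.58393 yrs.
ΔP/P ≈ -D_mod · Δy = -3.58393 × (+0.009) = -0.032255 = -3.2255%.

-3.226%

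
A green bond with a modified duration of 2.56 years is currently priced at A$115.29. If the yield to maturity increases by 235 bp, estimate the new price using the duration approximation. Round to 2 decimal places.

A$108.35

Duration approximation: ΔP/P ≈ -D_mod · Δy = -2.56 × (+0.0235) = -0.060160.
New price ≈ 115.29 × (1 - 0.060160) = 108.3541536.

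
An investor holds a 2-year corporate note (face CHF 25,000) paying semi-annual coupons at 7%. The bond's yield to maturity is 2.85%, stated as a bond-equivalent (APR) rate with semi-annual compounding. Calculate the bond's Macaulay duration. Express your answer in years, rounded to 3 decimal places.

Periodic yield y = 0.01425. Discount each cash flow and weight by its period:
  t   CF        PV=CF/(1+0.01425)^t    t·PV
  1       875.00       862.7064       862.7064
  2       875.00       850.5856     1,701.1712
  3       875.00       838.6350     2,515.9051
  4    25,875.00    24,451.2065    97,804.8259
  Σ                 27,003.1335   102,884.6086
Price P = Σ PV = 27,003.1335.
Macaulay duration = Σ(t·PV) / P = 102,884.6086 / 27,003.1335 = 3.81010 half-year periods.
In years: 3.81010 / 2 = 1.90505 years.

1.905 years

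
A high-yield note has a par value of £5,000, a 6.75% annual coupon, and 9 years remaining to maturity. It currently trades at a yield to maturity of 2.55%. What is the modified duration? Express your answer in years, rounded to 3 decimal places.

Periodic yield y = 0.0255. First find Macaulay duration:
  t   CF        PV=CF/(1+0.0255)^t    t·PV
  1       337.50       329.1078       329.1078
  2       337.50       320.9242       641.8484
  3       337.50       312.9441       938.8323
  4       337.50       305.1625     1,220.6499
  5       337.50       297.5743     1,487.8716
  6       337.50       290.1749     1,741.0492
  7       337.50       282.9594     1,980.7158
  8       337.50       275.9234     2,207.3868
  9     5,337.50     4,255.1699    38,296.5291
  Σ                  6,669.9404    48,843.9909
P = 6,669.9404; Macaulay duration = 48,843.9909 / 6,669.9404 = 7.32300 years.
Modified duration = D_Mac / (1 + y) = 7.32300 / 1.0255 = 7.14091 years.

7.141 years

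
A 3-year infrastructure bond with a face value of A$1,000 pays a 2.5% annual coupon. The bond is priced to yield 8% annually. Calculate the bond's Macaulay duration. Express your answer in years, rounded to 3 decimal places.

Periodic yield y = 0.08. Discount each cash flow and weight by its year:
  t   CF        PV=CF/(1+0.08)^t    t·PV
  1        25.00        23.1481        23.1481
  2        25.00        21.4335        42.8669
  3     1,025.00       813.6780     2,441.0341
  Σ                    858.2597     2,507.0492
Price P = Σ PV = 858.2597.
Macaulay duration = Σ(t·PV) / P = 2,507.0492 / 858.2597 = 2.92108 years.

2.921 years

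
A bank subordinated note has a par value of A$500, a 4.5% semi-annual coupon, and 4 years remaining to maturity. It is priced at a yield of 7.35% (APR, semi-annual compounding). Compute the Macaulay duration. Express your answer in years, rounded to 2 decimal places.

3.69 years

Periodic yield y = 0.03675. Discount each cash flow and weight by its period:
  t   CF        PV=CF/(1+0.03675)^t    t·PV
  1        11.25        10.8512        10.8512
  2        11.25        10.4666        20.9331
  3        11.25        10.0956        30.2867
  4        11.25         9.7377        38.9508
  5        11.25         9.3925        46.9626
  6        11.25         9.0596        54.3575
  7        11.25         8.7384        61.1691
  8       511.25       383.0372     3,064.2977
  Σ                    451.3788     3,327.8088
Price P = Σ PV = 451.3788.
Macaulay duration = Σ(t·PV) / P = 3,327.8088 / 451.3788 = 7.37254 half-year periods.
In years: 7.37254 / 2 = 3.68627 years.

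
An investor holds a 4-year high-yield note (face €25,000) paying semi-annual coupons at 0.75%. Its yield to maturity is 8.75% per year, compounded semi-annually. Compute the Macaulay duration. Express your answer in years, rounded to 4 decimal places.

Periodic yield y = 0.04375. Discount each cash flow and weight by its period:
  t   CF        PV=CF/(1+0.04375)^t    t·PV
  1        93.75        89.8204        89.8204
  2        93.75        86.0554       172.1109
  3        93.75        82.4483       247.3450
  4        93.75        78.9924       315.9696
  5        93.75        75.6813       378.4067
  6        93.75        72.5091       435.0544
  7        93.75        69.4698       486.2884
  8    25,093.75    17,815.3213   142,522.5703
  Σ                 18,370.2980   144,647.5656
Price P = Σ PV = 18,370.2980.
Macaulay duration = Σ(t·PV) / P = 144,647.5656 / 18,370.2980 = 7.87399 half-year periods.
In years: 7.87399 / 2 = 3.93700 years.

3.9370 years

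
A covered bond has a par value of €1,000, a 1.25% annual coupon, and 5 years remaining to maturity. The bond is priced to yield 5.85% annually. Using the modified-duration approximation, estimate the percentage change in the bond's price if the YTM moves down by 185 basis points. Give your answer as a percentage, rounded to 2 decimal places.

Periodic yield y = 0.0585. Modified duration first:
  t   CF        PV=CF/(1+0.0585)^t    t·PV
  1        12.50        11.8092        11.8092
  2        12.50        11.1565        22.3130
  3        12.50        10.5399        31.6198
  4        12.50         9.9574        39.8297
  5     1,012.50       761.9750     3,809.8750
  Σ                    805.4380     3,915.4466
P = 805.4380; D_Mac = 4.86126 yrs; D_mod = 4.86126/(1+0.0585) = 4.59260 yrs.
ΔP/P ≈ -D_mod · Δy = -4.59260 × (-0.0185) = +0.084963 = +8.4963%.

+8.50%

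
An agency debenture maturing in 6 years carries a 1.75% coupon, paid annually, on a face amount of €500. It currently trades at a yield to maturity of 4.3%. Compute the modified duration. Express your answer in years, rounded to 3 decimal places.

Periodic yield y = 0.043. First find Macaulay duration:
  t   CF        PV=CF/(1+0.043)^t    t·PV
  1         8.75         8.3893         8.3893
  2         8.75         8.0434        16.0868
  3         8.75         7.7118        23.1354
  4         8.75         7.3939        29.5754
  5         8.75         7.0890        35.4451
  6       508.75       395.1833     2,371.0997
  Σ                    433.8106     2,483.7317
P = 433.8106; Macaulay duration = 2,483.7317 / 433.8106 = 5.72538 years.
Modified duration = D_Mac / (1 + y) = 5.72538 / 1.043 = 5.48934 years.

5.489 years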